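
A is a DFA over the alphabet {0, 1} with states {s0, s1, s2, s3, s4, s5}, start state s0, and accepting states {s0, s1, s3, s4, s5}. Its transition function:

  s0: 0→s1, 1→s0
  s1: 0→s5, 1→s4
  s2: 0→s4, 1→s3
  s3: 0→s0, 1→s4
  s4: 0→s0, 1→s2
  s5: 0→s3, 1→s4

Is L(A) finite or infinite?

State s0 is reachable from the start and can reach an accepting state, and it lies on the cycle s0 → s0.
Traversing that cycle any number of times yields accepted strings of unbounded length, so the language is infinite.

infinite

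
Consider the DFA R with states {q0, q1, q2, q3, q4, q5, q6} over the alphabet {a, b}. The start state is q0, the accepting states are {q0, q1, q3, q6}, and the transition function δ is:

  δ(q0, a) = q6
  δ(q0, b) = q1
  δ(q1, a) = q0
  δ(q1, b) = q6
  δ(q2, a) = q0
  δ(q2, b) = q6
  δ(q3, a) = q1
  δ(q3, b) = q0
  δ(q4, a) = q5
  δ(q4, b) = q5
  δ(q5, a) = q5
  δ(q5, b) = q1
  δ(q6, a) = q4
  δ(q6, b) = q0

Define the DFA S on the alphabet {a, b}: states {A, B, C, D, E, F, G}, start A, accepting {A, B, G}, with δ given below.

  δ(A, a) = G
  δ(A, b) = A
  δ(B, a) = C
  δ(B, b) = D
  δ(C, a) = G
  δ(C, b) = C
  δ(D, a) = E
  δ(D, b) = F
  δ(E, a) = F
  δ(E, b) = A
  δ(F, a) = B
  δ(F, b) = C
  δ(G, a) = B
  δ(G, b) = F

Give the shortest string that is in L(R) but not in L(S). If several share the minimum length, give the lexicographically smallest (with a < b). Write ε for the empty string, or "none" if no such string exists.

The string ab is accepted by R but not by S.
No shorter string lies in the difference, and ab is the lexicographically first length-2 string in L(R) \ L(S).

ab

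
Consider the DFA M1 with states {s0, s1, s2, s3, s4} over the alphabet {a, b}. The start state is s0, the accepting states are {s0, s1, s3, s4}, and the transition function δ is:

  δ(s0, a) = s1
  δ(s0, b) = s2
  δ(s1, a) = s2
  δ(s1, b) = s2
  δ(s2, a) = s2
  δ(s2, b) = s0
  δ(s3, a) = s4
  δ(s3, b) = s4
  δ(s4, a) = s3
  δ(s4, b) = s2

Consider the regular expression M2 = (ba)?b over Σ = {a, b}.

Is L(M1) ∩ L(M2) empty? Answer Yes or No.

The string bab is accepted by both M1 and M2.
Hence L(M1) ∩ L(M2) ≠ ∅.

No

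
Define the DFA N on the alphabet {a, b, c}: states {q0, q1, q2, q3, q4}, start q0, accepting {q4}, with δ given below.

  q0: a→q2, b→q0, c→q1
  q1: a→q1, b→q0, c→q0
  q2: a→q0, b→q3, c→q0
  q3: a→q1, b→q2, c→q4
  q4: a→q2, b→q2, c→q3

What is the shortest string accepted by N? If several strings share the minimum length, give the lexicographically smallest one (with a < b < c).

abc

A breadth-first search from q0 reaches an accepting state first via the path q0 → q2 → q3 → q4 on input abc.
No string of length < 3 is accepted (BFS exhausts all shorter strings without reaching an accepting state), and abc is the lexicographically least accepting string of length 3.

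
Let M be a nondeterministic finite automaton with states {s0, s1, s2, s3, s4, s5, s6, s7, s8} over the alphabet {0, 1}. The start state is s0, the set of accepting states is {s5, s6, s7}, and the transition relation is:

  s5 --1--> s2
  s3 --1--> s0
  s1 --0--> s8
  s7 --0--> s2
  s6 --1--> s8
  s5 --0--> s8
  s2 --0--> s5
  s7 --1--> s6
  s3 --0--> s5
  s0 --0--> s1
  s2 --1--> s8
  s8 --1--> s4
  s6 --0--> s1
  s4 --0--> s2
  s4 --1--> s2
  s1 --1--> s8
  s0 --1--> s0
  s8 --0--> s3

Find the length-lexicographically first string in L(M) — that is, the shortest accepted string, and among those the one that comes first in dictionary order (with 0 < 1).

A breadth-first search from s0 reaches an accepting state first via the path s0 → s1 → s8 → s3 → s5 on input 0000.
No string of length < 4 is accepted (BFS exhausts all shorter strings without reaching an accepting state), and 0000 is the lexicographically least accepting string of length 4.

0000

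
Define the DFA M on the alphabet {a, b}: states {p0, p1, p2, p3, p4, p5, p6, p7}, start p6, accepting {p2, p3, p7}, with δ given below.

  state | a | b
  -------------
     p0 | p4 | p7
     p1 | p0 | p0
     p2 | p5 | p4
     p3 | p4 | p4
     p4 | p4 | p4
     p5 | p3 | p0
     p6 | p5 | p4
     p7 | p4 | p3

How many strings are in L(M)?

The useful subgraph on states {p0, p3, p5, p6, p7} is acyclic, so L(M) is finite; the longest accepting path visits 5 useful states, giving maximum string length 4.
Counting accepting paths from p6 by length: 1 of length 2, 1 of length 3, 1 of length 4. Total 3.

3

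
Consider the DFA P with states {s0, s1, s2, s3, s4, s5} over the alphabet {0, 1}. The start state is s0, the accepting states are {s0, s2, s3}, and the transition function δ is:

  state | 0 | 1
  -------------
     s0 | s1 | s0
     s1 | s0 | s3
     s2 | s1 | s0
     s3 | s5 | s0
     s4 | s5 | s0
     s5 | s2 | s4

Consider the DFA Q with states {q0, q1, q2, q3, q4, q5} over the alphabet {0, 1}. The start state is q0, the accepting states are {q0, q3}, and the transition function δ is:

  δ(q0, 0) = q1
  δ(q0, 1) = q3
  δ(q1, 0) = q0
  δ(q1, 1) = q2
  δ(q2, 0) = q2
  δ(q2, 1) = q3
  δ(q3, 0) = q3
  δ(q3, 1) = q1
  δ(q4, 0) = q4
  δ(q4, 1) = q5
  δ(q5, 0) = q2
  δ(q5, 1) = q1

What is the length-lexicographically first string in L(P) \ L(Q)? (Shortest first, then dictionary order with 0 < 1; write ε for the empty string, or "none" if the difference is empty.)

The string 01 is accepted by P but not by Q.
No shorter string lies in the difference, and 01 is the lexicographically first length-2 string in L(P) \ L(Q).

01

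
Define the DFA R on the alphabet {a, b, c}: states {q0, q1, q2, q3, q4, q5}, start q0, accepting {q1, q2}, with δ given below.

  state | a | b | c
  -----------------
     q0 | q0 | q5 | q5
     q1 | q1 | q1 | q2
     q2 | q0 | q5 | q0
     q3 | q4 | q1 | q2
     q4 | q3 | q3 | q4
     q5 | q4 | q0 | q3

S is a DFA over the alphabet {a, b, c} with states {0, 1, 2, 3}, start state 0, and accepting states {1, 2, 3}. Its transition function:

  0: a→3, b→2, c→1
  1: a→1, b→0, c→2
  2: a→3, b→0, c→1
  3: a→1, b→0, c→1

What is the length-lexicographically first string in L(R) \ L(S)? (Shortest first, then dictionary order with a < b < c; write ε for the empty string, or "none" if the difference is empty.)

bcb

The string bcb is accepted by R but not by S.
No shorter string lies in the difference, and bcb is the lexicographically first length-3 string in L(R) \ L(S).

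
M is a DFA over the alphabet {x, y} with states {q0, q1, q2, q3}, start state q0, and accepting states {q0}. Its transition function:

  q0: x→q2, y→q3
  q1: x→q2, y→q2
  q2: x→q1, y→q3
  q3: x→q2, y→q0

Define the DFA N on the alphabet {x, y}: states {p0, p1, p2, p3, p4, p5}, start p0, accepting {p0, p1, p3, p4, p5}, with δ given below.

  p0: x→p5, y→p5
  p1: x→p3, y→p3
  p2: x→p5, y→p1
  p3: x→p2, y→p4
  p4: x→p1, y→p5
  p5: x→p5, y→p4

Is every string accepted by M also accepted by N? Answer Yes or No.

Yes

Exploring the product automaton M × N from the start pair (q0, p0), following both machines on each input symbol, reaches 17 state pairs: (q0, p0), (q2, p5), (q3, p5), (q1, p5), (q3, p4), (q0, p4), (q2, p4), (q2, p1), (q0, p5), (q1, p1), (q1, p3), (q3, p3), (q2, p3), (q2, p2), (q1, p2), (q3, p1), (q0, p3).
M accepts in {q0} and N accepts in {p0, p1, p3, p4, p5}. The reachable pairs whose M-component is accepting are (q0, p0), (q0, p4), (q0, p5), (q0, p3); in each of them the N-component is accepting too, so the product for L(M) \ L(N) (M-component accepting, N-component rejecting) has no reachable accepting pair and the difference is empty.
Hence every string in L(M) is also in L(N).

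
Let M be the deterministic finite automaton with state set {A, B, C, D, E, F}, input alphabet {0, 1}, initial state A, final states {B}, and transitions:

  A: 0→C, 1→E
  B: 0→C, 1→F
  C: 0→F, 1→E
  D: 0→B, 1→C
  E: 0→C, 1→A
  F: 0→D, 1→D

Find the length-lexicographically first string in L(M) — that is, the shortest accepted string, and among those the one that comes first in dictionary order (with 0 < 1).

0000

A breadth-first search from A reaches an accepting state first via the path A → C → F → D → B on input 0000.
No string of length < 4 is accepted (BFS exhausts all shorter strings without reaching an accepting state), and 0000 is the lexicographically least accepting string of length 4.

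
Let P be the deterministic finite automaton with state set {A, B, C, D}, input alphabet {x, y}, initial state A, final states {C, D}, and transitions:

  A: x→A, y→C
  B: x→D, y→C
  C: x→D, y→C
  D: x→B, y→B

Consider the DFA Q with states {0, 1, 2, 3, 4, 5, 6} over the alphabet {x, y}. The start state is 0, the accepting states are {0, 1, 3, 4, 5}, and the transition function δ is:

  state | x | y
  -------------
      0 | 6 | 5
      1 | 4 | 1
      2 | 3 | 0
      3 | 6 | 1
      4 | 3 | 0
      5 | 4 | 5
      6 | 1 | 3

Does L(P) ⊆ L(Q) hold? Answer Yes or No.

No

The string xyx is in L(P) but not in L(Q).
So L(P) ⊄ L(Q).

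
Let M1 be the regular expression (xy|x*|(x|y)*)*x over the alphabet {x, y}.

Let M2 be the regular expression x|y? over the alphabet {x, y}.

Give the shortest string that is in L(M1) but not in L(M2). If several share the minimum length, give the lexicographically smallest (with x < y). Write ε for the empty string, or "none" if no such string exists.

The string xx is accepted by M1 but not by M2.
No shorter string lies in the difference, and xx is the lexicographically first length-2 string in L(M1) \ L(M2).

xx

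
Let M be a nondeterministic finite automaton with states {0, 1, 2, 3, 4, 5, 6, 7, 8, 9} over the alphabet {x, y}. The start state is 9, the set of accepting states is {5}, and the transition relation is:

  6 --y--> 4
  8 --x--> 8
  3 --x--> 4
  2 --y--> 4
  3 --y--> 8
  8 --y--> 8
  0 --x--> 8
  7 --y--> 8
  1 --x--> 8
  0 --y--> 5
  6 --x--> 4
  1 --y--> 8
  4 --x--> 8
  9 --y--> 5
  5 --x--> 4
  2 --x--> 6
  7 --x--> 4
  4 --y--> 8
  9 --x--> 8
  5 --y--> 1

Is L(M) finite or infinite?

finite

The useful states (reachable from 9 and able to reach an accepting state) are {5, 9}.
Restricted to these states the transition graph has no cycle, so every accepting path has bounded length and L is finite.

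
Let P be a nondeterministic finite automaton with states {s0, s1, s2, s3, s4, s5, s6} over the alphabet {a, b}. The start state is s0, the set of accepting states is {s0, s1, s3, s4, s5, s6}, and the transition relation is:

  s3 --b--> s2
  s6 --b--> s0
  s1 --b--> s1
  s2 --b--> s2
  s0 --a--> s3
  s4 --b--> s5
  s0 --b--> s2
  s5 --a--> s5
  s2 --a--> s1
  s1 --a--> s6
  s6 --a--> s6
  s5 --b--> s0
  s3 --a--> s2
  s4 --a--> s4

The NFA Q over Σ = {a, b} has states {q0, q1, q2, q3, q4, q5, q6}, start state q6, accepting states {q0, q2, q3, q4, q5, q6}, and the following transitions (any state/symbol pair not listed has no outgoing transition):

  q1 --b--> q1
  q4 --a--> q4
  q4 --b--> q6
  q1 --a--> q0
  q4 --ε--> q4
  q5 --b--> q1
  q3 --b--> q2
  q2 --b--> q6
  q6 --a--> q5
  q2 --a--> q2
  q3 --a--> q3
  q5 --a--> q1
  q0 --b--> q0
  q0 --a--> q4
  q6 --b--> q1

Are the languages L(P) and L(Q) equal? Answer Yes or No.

Yes

Exploring the product automaton P × Q from the start pair (s0, q6), following both machines on each input symbol, reaches 5 state pairs: (s0, q6), (s3, q5), (s2, q1), (s1, q0), (s6, q4).
P accepts in {s0, s1, s3, s4, s5, s6} and Q accepts in {q0, q2, q3, q4, q5, q6}. In every reachable pair the two components are either both accepting — (s0, q6), (s3, q5), (s1, q0), (s6, q4) — or both non-accepting, so no string is accepted by exactly one of the machines: L(P) \ L(Q) and L(Q) \ L(P) are both empty.
Hence every string is accepted by P iff it is accepted by Q, and the two languages coincide.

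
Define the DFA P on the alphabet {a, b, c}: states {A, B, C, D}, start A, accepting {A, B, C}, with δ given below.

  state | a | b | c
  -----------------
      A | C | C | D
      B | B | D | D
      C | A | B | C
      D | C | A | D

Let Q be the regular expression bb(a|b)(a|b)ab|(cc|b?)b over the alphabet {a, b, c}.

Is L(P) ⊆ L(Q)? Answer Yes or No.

The empty string ε is in L(P) but not in L(Q).
So L(P) ⊄ L(Q).

No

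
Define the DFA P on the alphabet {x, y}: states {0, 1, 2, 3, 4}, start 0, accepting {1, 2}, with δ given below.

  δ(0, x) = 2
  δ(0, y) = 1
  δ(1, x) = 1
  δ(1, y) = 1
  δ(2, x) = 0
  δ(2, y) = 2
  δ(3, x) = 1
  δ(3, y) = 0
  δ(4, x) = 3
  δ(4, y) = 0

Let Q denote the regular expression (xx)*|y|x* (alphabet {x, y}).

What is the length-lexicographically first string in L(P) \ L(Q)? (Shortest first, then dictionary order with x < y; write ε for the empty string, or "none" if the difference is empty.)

xy

The string xy is accepted by P but not by Q.
No shorter string lies in the difference, and xy is the lexicographically first length-2 string in L(P) \ L(Q).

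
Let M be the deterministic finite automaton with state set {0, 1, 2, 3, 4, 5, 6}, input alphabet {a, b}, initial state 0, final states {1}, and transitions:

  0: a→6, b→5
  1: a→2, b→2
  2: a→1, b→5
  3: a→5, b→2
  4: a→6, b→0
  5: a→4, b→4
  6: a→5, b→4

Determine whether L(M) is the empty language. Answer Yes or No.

Yes

The states reachable from the start state are {0, 4, 5, 6}.
None of the accepting states {1} is reachable, so no string is accepted and L(M) = ∅.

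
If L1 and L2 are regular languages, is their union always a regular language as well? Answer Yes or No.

Yes

Given DFAs for L₁ and L₂, run them in parallel: the product automaton on Q₁ × Q₂ that accepts when either component is accepting recognises L₁ ∪ L₂ (equivalently, R₁ | R₂ is a regular expression for it).
So the regular languages are closed under union.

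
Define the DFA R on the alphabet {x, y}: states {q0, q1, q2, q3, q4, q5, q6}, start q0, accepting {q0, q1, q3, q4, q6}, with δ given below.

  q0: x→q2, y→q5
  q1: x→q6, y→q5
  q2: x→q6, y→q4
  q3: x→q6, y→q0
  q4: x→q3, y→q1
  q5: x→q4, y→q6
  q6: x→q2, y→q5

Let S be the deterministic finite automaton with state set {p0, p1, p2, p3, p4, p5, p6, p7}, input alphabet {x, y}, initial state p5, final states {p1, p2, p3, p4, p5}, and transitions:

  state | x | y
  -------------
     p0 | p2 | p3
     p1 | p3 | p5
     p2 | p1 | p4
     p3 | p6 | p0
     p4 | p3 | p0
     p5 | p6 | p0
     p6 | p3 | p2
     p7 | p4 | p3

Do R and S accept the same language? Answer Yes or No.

Yes

Exploring the product automaton R × S from the start pair (q0, p5), following both machines on each input symbol, reaches 7 state pairs: (q0, p5), (q2, p6), (q5, p0), (q6, p3), (q4, p2), (q3, p1), (q1, p4).
R accepts in {q0, q1, q3, q4, q6} and S accepts in {p1, p2, p3, p4, p5}. In every reachable pair the two components are either both accepting — (q0, p5), (q6, p3), (q4, p2), (q3, p1), (q1, p4) — or both non-accepting, so no string is accepted by exactly one of the machines: L(R) \ L(S) and L(S) \ L(R) are both empty.
Hence every string is accepted by R iff it is accepted by S, and the two languages coincide.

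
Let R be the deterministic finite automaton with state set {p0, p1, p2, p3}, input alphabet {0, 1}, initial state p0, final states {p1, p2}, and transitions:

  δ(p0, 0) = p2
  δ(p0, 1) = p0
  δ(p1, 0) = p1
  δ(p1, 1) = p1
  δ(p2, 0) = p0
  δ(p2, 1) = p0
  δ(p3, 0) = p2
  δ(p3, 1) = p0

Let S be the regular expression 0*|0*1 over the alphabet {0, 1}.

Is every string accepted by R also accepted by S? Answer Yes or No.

No

The string 10 is in L(R) but not in L(S).
So L(R) ⊄ L(S).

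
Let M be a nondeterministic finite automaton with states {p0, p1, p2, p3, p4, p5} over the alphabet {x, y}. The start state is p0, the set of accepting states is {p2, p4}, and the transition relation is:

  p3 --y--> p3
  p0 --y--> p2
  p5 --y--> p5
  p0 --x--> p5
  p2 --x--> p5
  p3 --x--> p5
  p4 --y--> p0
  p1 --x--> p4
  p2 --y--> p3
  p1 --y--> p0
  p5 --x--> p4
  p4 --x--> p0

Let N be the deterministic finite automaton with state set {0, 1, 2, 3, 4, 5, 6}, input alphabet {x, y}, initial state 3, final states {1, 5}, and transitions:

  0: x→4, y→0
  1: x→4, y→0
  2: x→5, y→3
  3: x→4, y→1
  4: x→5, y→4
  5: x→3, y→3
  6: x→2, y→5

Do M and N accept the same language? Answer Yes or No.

Exploring the product automaton M × N from the start pair (p0, 3), following both machines on each input symbol, reaches 5 state pairs: (p0, 3), (p5, 4), (p2, 1), (p4, 5), (p3, 0).
M accepts in {p2, p4} and N accepts in {1, 5}. In every reachable pair the two components are either both accepting — (p2, 1), (p4, 5) — or both non-accepting, so no string is accepted by exactly one of the machines: L(M) \ L(N) and L(N) \ L(M) are both empty.
Hence every string is accepted by M iff it is accepted by N, and the two languages coincide.

Yes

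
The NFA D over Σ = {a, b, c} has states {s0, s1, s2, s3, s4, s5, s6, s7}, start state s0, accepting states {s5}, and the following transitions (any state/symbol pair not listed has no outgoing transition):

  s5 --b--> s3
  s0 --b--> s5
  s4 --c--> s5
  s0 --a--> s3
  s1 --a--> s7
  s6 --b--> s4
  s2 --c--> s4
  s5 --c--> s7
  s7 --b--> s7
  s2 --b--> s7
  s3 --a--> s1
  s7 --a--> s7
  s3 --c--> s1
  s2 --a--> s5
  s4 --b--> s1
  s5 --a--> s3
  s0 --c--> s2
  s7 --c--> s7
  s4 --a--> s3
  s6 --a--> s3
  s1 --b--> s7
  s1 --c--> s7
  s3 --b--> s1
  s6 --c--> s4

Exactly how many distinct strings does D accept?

3

The useful subgraph on states {s0, s2, s4, s5} is acyclic, so L(D) is finite; the longest accepting path visits 4 useful states, giving maximum string length 3.
Counting accepting paths from s0 by length: 1 of length 1, 1 of length 2, 1 of length 3. Total 3.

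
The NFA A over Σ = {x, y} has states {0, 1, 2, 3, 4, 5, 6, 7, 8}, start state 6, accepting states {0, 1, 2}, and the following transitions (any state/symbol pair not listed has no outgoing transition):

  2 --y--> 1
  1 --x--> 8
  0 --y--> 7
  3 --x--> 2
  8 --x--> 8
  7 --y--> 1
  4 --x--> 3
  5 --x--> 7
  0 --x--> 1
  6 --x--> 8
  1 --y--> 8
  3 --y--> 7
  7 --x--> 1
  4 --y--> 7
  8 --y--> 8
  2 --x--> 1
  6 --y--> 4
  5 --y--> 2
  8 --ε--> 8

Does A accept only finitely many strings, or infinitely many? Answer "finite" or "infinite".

finite

The useful states (reachable from 6 and able to reach an accepting state) are {1, 2, 3, 4, 6, 7}.
Restricted to these states the transition graph has no cycle, so every accepting path has bounded length and L is finite.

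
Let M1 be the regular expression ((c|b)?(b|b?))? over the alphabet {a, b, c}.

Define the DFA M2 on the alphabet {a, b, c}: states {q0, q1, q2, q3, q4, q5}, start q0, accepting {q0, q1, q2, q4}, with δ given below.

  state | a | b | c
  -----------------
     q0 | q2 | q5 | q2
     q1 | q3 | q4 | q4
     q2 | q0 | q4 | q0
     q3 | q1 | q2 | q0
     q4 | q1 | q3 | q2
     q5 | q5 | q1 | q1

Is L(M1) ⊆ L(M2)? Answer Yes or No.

The string b is in L(M1) but not in L(M2).
So L(M1) ⊄ L(M2).

No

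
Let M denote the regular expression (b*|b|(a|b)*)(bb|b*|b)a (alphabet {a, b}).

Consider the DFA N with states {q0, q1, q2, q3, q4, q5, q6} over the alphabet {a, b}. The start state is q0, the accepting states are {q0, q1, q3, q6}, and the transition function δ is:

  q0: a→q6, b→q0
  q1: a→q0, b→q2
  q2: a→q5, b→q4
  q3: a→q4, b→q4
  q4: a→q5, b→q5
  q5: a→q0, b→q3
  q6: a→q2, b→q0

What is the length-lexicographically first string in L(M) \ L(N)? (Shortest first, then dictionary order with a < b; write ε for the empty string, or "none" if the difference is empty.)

The string aa is accepted by M but not by N.
No shorter string lies in the difference, and aa is the lexicographically first length-2 string in L(M) \ L(N).

aa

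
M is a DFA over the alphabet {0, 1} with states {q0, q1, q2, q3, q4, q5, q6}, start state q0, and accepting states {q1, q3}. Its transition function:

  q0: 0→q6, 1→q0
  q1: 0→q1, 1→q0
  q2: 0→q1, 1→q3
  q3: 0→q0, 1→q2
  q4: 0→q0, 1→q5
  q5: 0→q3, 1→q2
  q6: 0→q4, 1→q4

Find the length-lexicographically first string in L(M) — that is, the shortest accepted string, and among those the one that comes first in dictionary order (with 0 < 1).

A breadth-first search from q0 reaches an accepting state first via the path q0 → q6 → q4 → q5 → q3 on input 0010.
No string of length < 4 is accepted (BFS exhausts all shorter strings without reaching an accepting state), and 0010 is the lexicographically least accepting string of length 4.

0010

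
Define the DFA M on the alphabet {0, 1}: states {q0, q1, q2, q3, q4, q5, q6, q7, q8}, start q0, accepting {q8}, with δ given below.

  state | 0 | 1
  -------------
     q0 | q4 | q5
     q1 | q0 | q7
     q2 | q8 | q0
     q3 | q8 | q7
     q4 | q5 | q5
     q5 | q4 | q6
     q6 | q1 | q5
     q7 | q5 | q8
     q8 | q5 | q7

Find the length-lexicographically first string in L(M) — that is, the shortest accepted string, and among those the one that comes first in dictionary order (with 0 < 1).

A breadth-first search from q0 reaches an accepting state first via the path q0 → q5 → q6 → q1 → q7 → q8 on input 11011.
No string of length < 5 is accepted (BFS exhausts all shorter strings without reaching an accepting state), and 11011 is the lexicographically least accepting string of length 5.

11011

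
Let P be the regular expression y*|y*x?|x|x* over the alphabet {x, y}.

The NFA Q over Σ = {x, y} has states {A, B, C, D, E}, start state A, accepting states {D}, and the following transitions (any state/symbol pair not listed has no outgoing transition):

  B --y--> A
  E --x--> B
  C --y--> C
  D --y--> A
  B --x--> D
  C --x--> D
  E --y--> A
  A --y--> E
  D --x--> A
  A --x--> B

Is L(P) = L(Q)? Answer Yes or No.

The empty string ε is accepted by P but rejected by Q.
So L(P) ≠ L(Q).

No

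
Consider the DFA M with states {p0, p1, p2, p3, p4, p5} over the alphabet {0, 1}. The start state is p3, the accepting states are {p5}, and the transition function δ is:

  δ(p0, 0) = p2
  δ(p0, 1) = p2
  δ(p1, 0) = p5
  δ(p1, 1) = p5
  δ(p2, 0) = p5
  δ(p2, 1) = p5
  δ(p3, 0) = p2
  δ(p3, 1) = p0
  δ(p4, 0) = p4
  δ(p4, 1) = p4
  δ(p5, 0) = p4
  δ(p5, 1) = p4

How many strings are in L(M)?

6

The useful subgraph on states {p0, p2, p3, p5} is acyclic, so L(M) is finite; the longest accepting path visits 4 useful states, giving maximum string length 3.
Counting accepting paths from p3 by length: 2 of length 2, 4 of length 3. Total 6.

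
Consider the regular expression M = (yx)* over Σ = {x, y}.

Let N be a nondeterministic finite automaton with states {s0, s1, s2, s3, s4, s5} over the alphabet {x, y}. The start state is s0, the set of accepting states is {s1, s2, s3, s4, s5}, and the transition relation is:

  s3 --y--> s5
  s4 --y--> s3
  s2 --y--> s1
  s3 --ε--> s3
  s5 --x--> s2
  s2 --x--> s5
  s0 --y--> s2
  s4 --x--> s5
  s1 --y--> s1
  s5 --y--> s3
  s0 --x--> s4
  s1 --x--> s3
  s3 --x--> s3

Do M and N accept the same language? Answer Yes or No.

No

The empty string ε is accepted by M but rejected by N.
So L(M) ≠ L(N).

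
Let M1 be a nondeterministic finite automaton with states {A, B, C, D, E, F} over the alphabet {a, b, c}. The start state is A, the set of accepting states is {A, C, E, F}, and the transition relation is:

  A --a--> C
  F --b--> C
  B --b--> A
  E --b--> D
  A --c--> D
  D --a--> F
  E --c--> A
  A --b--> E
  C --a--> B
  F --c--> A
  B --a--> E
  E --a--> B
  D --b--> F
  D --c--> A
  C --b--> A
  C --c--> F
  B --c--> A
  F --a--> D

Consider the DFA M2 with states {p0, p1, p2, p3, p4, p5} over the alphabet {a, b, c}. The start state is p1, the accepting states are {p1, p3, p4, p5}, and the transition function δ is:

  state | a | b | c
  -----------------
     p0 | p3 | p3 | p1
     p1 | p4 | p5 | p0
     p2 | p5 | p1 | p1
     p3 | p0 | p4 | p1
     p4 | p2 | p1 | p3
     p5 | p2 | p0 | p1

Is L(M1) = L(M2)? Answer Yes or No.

Yes

Exploring the product automaton M1 × M2 from the start pair (A, p1), following both machines on each input symbol, reaches 6 state pairs: (A, p1), (C, p4), (E, p5), (D, p0), (B, p2), (F, p3).
M1 accepts in {A, C, E, F} and M2 accepts in {p1, p3, p4, p5}. In every reachable pair the two components are either both accepting — (A, p1), (C, p4), (E, p5), (F, p3) — or both non-accepting, so no string is accepted by exactly one of the machines: L(M1) \ L(M2) and L(M2) \ L(M1) are both empty.
Hence every string is accepted by M1 iff it is accepted by M2, and the two languages coincide.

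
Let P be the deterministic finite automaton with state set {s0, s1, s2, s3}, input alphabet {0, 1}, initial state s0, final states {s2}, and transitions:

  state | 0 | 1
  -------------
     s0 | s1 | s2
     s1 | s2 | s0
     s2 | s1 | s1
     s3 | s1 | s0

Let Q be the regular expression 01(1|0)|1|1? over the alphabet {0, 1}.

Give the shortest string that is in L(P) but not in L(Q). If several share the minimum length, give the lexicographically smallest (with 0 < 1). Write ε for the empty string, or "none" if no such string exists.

00

The string 00 is accepted by P but not by Q.
No shorter string lies in the difference, and 00 is the lexicographically first length-2 string in L(P) \ L(Q).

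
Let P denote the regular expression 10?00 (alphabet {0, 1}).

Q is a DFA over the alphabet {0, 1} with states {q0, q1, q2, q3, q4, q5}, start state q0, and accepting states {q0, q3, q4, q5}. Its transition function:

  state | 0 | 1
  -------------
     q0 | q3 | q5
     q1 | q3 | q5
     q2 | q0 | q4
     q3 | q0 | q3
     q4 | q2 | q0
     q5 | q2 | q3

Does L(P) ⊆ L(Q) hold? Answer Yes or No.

Yes

Converting the expression P to a DFA (subset construction, then merging equivalent states) gives the minimal DFA with states {p0, p1, p2, p3, p4, p5}, start state p0, accepting states {p4, p5} and transitions p0: 0→p1, 1→p2; p1: 0→p1, 1→p1; p2: 0→p3, 1→p1; p3: 0→p4, 1→p1; p4: 0→p5, 1→p1; p5: 0→p1, 1→p1.
Exploring the product automaton P × Q from the start pair (p0, q0), following both machines on each input symbol, reaches 10 state pairs: (p0, q0), (p1, q3), (p2, q5), (p1, q0), (p3, q2), (p1, q5), (p4, q0), (p1, q4), (p1, q2), (p5, q3).
P accepts in {p4, p5} and Q accepts in {q0, q3, q4, q5}. The reachable pairs whose P-component is accepting are (p4, q0), (p5, q3); in each of them the Q-component is accepting too, so the product for L(P) \ L(Q) (P-component accepting, Q-component rejecting) has no reachable accepting pair and the difference is empty.
Hence every string in L(P) is also in L(Q).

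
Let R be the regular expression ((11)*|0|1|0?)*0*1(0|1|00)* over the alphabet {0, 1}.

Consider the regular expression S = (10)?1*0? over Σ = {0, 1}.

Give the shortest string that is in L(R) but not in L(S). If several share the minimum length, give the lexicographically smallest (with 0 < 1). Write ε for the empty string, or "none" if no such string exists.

01

The string 01 is accepted by R but not by S.
No shorter string lies in the difference, and 01 is the lexicographically first length-2 string in L(R) \ L(S).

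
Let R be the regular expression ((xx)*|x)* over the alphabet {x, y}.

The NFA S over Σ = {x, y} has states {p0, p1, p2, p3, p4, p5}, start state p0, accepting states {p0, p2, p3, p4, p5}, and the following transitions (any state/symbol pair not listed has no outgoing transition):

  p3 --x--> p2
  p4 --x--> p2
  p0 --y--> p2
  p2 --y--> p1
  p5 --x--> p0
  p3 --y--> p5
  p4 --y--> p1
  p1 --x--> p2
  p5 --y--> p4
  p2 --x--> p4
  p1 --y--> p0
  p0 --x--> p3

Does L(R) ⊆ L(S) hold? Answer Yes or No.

Yes

Converting the expression R to a DFA (subset construction, then merging equivalent states) gives the minimal DFA with states {r0, r1}, start state r0, accepting states {r0} and transitions r0: x→r0, y→r1; r1: x→r1, y→r1.
Exploring the product automaton R × S from the start pair (r0, p0), following both machines on each input symbol, reaches 10 state pairs: (r0, p0), (r0, p3), (r1, p2), (r0, p2), (r1, p5), (r1, p4), (r1, p1), (r0, p4), (r1, p0), (r1, p3).
R accepts in {r0} and S accepts in {p0, p2, p3, p4, p5}. The reachable pairs whose R-component is accepting are (r0, p0), (r0, p3), (r0, p2), (r0, p4); in each of them the S-component is accepting too, so the product for L(R) \ L(S) (R-component accepting, S-component rejecting) has no reachable accepting pair and the difference is empty.
Hence every string in L(R) is also in L(S).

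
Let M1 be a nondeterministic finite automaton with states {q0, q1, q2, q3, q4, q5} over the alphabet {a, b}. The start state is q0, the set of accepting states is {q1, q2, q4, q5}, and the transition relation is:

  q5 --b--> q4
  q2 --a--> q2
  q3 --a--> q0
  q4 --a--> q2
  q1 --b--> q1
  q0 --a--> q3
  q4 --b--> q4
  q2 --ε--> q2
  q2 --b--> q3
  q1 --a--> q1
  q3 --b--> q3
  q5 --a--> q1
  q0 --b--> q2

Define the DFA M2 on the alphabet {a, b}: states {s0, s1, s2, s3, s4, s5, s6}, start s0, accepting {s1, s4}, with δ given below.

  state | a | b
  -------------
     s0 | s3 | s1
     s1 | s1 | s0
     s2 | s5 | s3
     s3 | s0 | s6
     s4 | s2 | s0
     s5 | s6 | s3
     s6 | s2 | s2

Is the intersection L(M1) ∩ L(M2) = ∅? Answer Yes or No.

The string b is accepted by both M1 and M2.
Hence L(M1) ∩ L(M2) ≠ ∅.

No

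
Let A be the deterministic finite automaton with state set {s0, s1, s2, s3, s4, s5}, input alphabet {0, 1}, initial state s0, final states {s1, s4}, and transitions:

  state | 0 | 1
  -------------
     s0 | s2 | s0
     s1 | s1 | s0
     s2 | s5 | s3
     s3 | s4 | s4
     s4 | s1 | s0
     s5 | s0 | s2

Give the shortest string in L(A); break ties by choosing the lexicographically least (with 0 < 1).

A breadth-first search from s0 reaches an accepting state first via the path s0 → s2 → s3 → s4 on input 010.
No string of length < 3 is accepted (BFS exhausts all shorter strings without reaching an accepting state), and 010 is the lexicographically least accepting string of length 3.

010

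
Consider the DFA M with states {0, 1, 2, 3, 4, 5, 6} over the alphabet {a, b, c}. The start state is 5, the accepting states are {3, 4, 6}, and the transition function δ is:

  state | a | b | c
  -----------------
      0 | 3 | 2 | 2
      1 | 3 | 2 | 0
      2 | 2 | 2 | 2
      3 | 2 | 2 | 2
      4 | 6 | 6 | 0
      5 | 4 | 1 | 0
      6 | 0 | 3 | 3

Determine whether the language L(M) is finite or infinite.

The useful states (reachable from 5 and able to reach an accepting state) are {0, 1, 3, 4, 5, 6}.
Restricted to these states the transition graph has no cycle, so every accepting path has bounded length and L is finite.

finite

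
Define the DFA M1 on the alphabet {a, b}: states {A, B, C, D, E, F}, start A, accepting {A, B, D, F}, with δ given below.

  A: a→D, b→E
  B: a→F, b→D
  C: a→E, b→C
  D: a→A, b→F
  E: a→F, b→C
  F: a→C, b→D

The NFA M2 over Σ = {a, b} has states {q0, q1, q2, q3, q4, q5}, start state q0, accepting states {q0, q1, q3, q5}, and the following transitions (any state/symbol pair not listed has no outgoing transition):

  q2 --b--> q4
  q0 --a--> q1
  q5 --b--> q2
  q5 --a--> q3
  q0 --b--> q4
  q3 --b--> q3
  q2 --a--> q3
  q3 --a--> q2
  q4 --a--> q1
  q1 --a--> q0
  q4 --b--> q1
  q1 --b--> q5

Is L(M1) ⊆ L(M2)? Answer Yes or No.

The string abb is in L(M1) but not in L(M2).
So L(M1) ⊄ L(M2).

No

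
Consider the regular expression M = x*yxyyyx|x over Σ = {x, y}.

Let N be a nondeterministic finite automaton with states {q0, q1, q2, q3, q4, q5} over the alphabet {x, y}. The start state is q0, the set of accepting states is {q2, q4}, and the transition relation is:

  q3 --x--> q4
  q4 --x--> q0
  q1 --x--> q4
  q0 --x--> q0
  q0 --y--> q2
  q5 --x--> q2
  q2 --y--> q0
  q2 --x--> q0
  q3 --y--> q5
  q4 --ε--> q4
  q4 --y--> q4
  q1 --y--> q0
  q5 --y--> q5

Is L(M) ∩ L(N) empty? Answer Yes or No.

Converting the expression M to a DFA (subset construction, then merging equivalent states) gives the minimal DFA with states {m0, m1, m2, m3, m4, m5, m6, m7, m8, m9}, start state m0, accepting states {m1, m9} and transitions m0: x→m1, y→m2; m1: x→m3, y→m2; m2: x→m4, y→m5; m3: x→m3, y→m2; m4: x→m5, y→m6; m5: x→m5, y→m5; m6: x→m5, y→m7; m7: x→m5, y→m8; m8: x→m9, y→m5; m9: x→m5, y→m5.
Exploring the product automaton M × N from the start pair (m0, q0), following both machines on each input symbol, reaches 11 state pairs: (m0, q0), (m1, q0), (m2, q2), (m3, q0), (m4, q0), (m5, q0), (m6, q2), (m5, q2), (m7, q0), (m8, q2), (m9, q0).
M accepts in {m1, m9} and N accepts in {q2, q4}; no reachable pair has both components accepting, so no string drives both machines to acceptance simultaneously and L(M) ∩ L(N) = ∅.
So no string is accepted by both, and the intersection is empty.

Yes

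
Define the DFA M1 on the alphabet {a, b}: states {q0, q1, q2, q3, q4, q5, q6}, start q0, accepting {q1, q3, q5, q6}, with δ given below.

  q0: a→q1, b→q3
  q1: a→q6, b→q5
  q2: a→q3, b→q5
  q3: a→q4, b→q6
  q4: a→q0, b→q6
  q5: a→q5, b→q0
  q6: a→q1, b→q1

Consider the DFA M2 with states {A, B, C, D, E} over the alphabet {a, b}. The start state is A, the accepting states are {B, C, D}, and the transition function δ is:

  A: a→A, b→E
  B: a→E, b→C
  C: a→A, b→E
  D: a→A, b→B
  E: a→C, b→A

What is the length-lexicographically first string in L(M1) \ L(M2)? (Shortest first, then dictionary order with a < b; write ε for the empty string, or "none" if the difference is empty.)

The string a is accepted by M1 but not by M2.
No shorter string lies in the difference, and a is the lexicographically first length-1 string in L(M1) \ L(M2).

a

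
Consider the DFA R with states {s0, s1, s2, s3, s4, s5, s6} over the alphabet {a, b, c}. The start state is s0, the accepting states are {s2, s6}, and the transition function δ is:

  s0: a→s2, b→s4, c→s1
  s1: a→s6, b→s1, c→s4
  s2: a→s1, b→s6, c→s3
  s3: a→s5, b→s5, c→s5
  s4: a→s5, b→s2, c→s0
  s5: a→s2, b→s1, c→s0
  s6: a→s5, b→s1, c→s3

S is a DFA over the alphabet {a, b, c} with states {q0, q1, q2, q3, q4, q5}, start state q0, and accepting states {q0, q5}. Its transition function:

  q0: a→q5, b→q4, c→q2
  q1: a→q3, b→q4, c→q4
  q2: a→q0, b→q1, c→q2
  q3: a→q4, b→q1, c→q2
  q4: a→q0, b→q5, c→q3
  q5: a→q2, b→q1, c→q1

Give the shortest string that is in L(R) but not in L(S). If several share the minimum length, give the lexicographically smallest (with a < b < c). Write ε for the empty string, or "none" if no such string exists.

ab

The string ab is accepted by R but not by S.
No shorter string lies in the difference, and ab is the lexicographically first length-2 string in L(R) \ L(S).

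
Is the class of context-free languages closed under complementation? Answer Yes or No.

CFLs are closed under union, so if they were also closed under complement they would be closed under intersection by De Morgan (L₁ ∩ L₂ is the complement of the union of the complements). But {aⁿbⁿcᵐ} ∩ {aᵐbⁿcⁿ} = {aⁿbⁿcⁿ} is not context-free although both operands are.

No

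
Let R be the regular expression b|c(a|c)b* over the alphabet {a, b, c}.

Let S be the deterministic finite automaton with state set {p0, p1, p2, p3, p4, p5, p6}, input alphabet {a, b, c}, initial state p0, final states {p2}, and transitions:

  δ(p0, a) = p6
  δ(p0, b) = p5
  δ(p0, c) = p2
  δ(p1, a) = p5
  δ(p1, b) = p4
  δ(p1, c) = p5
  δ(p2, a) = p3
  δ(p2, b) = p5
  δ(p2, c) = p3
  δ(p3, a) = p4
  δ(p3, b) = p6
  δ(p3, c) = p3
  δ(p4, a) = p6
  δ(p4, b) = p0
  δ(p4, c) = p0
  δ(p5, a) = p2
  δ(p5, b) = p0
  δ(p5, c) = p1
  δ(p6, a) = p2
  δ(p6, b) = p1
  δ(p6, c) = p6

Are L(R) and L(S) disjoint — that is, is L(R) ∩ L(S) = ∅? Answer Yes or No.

Yes

Converting the expression R to a DFA (subset construction, then merging equivalent states) gives the minimal DFA with states {r0, r1, r2, r3, r4}, start state r0, accepting states {r2, r4} and transitions r0: a→r1, b→r2, c→r3; r1: a→r1, b→r1, c→r1; r2: a→r1, b→r1, c→r1; r3: a→r4, b→r1, c→r4; r4: a→r1, b→r4, c→r1.
Exploring the product automaton R × S from the start pair (r0, p0), following both machines on each input symbol, reaches 16 state pairs: (r0, p0), (r1, p6), (r2, p5), (r3, p2), (r1, p2), (r1, p1), (r1, p0), (r4, p3), (r1, p5), (r1, p3), (r1, p4), (r4, p6), (r4, p1), (r4, p4), (r4, p0), (r4, p5).
R accepts in {r2, r4} and S accepts in {p2}; no reachable pair has both components accepting, so no string drives both machines to acceptance simultaneously and L(R) ∩ L(S) = ∅.
So no string is accepted by both, and the intersection is empty.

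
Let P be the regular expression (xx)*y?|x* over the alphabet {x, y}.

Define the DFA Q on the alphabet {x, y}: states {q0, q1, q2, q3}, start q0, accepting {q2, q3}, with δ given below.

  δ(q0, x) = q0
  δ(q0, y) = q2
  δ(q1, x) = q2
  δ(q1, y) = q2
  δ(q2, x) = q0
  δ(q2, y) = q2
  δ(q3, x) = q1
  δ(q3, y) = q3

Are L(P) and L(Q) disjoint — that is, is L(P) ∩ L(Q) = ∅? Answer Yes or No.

The string y is accepted by both P and Q.
Hence L(P) ∩ L(Q) ≠ ∅.

No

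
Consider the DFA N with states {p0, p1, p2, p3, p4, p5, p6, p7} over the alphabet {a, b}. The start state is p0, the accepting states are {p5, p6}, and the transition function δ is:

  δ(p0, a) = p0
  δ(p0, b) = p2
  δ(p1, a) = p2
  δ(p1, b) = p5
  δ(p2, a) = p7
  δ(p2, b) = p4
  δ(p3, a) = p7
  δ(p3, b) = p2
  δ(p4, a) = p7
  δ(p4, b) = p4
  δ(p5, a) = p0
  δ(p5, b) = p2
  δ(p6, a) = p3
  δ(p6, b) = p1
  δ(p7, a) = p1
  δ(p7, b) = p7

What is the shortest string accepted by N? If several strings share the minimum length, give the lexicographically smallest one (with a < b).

A breadth-first search from p0 reaches an accepting state first via the path p0 → p2 → p7 → p1 → p5 on input baab.
No string of length < 4 is accepted (BFS exhausts all shorter strings without reaching an accepting state), and baab is the lexicographically least accepting string of length 4.

baab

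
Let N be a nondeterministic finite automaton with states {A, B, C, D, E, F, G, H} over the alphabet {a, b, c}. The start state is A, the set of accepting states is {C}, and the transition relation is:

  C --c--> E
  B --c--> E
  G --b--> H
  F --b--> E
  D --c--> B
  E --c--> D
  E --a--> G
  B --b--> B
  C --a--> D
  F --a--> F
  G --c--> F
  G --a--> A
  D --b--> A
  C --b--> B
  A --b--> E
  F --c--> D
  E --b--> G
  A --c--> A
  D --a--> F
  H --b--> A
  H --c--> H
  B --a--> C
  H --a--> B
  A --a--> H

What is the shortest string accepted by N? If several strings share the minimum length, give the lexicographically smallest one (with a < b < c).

A breadth-first search from A reaches an accepting state first via the path A → H → B → C on input aaa.
No string of length < 3 is accepted (BFS exhausts all shorter strings without reaching an accepting state), and aaa is the lexicographically least accepting string of length 3.

aaa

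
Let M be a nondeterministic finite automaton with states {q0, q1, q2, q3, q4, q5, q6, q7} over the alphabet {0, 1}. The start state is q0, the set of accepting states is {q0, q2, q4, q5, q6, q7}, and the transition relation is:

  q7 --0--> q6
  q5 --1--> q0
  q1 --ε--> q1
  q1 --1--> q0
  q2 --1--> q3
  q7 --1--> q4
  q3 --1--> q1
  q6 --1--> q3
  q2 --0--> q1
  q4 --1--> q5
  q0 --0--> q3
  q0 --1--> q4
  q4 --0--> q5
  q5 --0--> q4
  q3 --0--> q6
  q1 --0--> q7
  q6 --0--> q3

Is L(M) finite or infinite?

infinite

State q0 is reachable from the start and can reach an accepting state, and it lies on the cycle q0 → q3 → q1 → q0.
Traversing that cycle any number of times yields accepted strings of unbounded length, so the language is infinite.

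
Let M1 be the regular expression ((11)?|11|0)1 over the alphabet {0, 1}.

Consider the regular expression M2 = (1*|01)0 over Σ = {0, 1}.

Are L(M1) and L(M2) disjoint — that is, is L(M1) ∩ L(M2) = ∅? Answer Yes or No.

Yes

Converting the expression M1 to a DFA (subset construction, then merging equivalent states) gives the minimal DFA with states {r0, r1, r2, r3, r4}, start state r0, accepting states {r2, r4} and transitions r0: 0→r1, 1→r2; r1: 0→r3, 1→r4; r2: 0→r3, 1→r1; r3: 0→r3, 1→r3; r4: 0→r3, 1→r3.
Converting the expression M2 to a DFA (subset construction, then merging equivalent states) gives the minimal DFA with states {t0, t1, t2, t3, t4, t5}, start state t0, accepting states {t1, t5} and transitions t0: 0→t1, 1→t2; t1: 0→t3, 1→t4; t2: 0→t5, 1→t2; t3: 0→t3, 1→t3; t4: 0→t5, 1→t3; t5: 0→t3, 1→t3.
Exploring the product automaton M1 × M2 from the start pair (r0, t0), following both machines on each input symbol, reaches 9 state pairs: (r0, t0), (r1, t1), (r2, t2), (r3, t3), (r4, t4), (r3, t5), (r1, t2), (r4, t2), (r3, t2).
M1 accepts in {r2, r4} and M2 accepts in {t1, t5}; no reachable pair has both components accepting, so no string drives both machines to acceptance simultaneously and L(M1) ∩ L(M2) = ∅.
So no string is accepted by both, and the intersection is empty.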